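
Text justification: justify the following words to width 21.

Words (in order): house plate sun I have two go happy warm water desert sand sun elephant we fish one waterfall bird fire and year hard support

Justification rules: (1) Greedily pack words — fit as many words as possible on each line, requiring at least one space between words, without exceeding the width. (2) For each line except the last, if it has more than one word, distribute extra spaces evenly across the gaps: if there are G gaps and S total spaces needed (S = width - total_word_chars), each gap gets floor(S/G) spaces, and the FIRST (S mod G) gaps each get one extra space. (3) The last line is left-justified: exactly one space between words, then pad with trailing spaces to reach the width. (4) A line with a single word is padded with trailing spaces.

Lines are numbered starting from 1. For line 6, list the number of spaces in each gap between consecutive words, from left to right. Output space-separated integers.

Line 1: ['house', 'plate', 'sun', 'I'] (min_width=17, slack=4)
Line 2: ['have', 'two', 'go', 'happy'] (min_width=17, slack=4)
Line 3: ['warm', 'water', 'desert'] (min_width=17, slack=4)
Line 4: ['sand', 'sun', 'elephant', 'we'] (min_width=20, slack=1)
Line 5: ['fish', 'one', 'waterfall'] (min_width=18, slack=3)
Line 6: ['bird', 'fire', 'and', 'year'] (min_width=18, slack=3)
Line 7: ['hard', 'support'] (min_width=12, slack=9)

Answer: 2 2 2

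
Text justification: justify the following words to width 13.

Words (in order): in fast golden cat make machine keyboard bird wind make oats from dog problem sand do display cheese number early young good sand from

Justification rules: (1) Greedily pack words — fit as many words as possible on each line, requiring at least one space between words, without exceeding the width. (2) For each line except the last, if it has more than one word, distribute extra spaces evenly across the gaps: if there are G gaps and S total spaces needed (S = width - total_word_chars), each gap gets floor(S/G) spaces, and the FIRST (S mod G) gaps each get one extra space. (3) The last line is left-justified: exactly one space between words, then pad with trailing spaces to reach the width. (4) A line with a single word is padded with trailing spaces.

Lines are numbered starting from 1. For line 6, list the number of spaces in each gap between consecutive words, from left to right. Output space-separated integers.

Answer: 1 1

Derivation:
Line 1: ['in', 'fast'] (min_width=7, slack=6)
Line 2: ['golden', 'cat'] (min_width=10, slack=3)
Line 3: ['make', 'machine'] (min_width=12, slack=1)
Line 4: ['keyboard', 'bird'] (min_width=13, slack=0)
Line 5: ['wind', 'make'] (min_width=9, slack=4)
Line 6: ['oats', 'from', 'dog'] (min_width=13, slack=0)
Line 7: ['problem', 'sand'] (min_width=12, slack=1)
Line 8: ['do', 'display'] (min_width=10, slack=3)
Line 9: ['cheese', 'number'] (min_width=13, slack=0)
Line 10: ['early', 'young'] (min_width=11, slack=2)
Line 11: ['good', 'sand'] (min_width=9, slack=4)
Line 12: ['from'] (min_width=4, slack=9)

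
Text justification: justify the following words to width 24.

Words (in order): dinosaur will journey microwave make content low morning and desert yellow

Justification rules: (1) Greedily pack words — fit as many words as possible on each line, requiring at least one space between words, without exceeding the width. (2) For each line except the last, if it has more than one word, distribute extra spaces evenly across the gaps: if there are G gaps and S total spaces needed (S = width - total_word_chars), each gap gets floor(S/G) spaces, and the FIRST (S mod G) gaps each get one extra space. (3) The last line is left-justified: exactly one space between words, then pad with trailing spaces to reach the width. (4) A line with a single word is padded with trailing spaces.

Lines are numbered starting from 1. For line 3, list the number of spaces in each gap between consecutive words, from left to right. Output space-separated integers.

Line 1: ['dinosaur', 'will', 'journey'] (min_width=21, slack=3)
Line 2: ['microwave', 'make', 'content'] (min_width=22, slack=2)
Line 3: ['low', 'morning', 'and', 'desert'] (min_width=22, slack=2)
Line 4: ['yellow'] (min_width=6, slack=18)

Answer: 2 2 1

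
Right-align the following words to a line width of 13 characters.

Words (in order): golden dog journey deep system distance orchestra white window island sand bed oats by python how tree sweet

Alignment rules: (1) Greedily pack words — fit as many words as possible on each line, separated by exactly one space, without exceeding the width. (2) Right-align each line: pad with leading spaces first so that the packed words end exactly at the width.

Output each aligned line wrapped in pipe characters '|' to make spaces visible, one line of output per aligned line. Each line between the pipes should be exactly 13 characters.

Line 1: ['golden', 'dog'] (min_width=10, slack=3)
Line 2: ['journey', 'deep'] (min_width=12, slack=1)
Line 3: ['system'] (min_width=6, slack=7)
Line 4: ['distance'] (min_width=8, slack=5)
Line 5: ['orchestra'] (min_width=9, slack=4)
Line 6: ['white', 'window'] (min_width=12, slack=1)
Line 7: ['island', 'sand'] (min_width=11, slack=2)
Line 8: ['bed', 'oats', 'by'] (min_width=11, slack=2)
Line 9: ['python', 'how'] (min_width=10, slack=3)
Line 10: ['tree', 'sweet'] (min_width=10, slack=3)

Answer: |   golden dog|
| journey deep|
|       system|
|     distance|
|    orchestra|
| white window|
|  island sand|
|  bed oats by|
|   python how|
|   tree sweet|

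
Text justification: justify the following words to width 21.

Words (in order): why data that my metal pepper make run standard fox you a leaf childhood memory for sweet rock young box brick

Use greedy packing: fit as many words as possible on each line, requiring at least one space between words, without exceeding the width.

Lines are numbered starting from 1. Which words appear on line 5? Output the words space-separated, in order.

Answer: for sweet rock young

Derivation:
Line 1: ['why', 'data', 'that', 'my'] (min_width=16, slack=5)
Line 2: ['metal', 'pepper', 'make', 'run'] (min_width=21, slack=0)
Line 3: ['standard', 'fox', 'you', 'a'] (min_width=18, slack=3)
Line 4: ['leaf', 'childhood', 'memory'] (min_width=21, slack=0)
Line 5: ['for', 'sweet', 'rock', 'young'] (min_width=20, slack=1)
Line 6: ['box', 'brick'] (min_width=9, slack=12)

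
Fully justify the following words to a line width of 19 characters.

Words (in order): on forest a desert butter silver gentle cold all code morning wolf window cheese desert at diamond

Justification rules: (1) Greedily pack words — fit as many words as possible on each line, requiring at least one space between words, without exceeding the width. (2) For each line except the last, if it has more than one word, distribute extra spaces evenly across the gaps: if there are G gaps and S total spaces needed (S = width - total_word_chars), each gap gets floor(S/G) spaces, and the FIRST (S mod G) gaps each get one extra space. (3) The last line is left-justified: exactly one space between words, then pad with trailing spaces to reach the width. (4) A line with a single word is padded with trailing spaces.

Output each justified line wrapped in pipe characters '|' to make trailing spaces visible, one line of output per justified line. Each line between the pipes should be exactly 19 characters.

Line 1: ['on', 'forest', 'a', 'desert'] (min_width=18, slack=1)
Line 2: ['butter', 'silver'] (min_width=13, slack=6)
Line 3: ['gentle', 'cold', 'all'] (min_width=15, slack=4)
Line 4: ['code', 'morning', 'wolf'] (min_width=17, slack=2)
Line 5: ['window', 'cheese'] (min_width=13, slack=6)
Line 6: ['desert', 'at', 'diamond'] (min_width=17, slack=2)

Answer: |on  forest a desert|
|butter       silver|
|gentle   cold   all|
|code  morning  wolf|
|window       cheese|
|desert at diamond  |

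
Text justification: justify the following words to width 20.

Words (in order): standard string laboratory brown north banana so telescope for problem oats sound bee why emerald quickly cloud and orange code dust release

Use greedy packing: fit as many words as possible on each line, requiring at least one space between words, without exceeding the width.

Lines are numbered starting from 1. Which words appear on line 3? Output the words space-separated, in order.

Line 1: ['standard', 'string'] (min_width=15, slack=5)
Line 2: ['laboratory', 'brown'] (min_width=16, slack=4)
Line 3: ['north', 'banana', 'so'] (min_width=15, slack=5)
Line 4: ['telescope', 'for'] (min_width=13, slack=7)
Line 5: ['problem', 'oats', 'sound'] (min_width=18, slack=2)
Line 6: ['bee', 'why', 'emerald'] (min_width=15, slack=5)
Line 7: ['quickly', 'cloud', 'and'] (min_width=17, slack=3)
Line 8: ['orange', 'code', 'dust'] (min_width=16, slack=4)
Line 9: ['release'] (min_width=7, slack=13)

Answer: north banana so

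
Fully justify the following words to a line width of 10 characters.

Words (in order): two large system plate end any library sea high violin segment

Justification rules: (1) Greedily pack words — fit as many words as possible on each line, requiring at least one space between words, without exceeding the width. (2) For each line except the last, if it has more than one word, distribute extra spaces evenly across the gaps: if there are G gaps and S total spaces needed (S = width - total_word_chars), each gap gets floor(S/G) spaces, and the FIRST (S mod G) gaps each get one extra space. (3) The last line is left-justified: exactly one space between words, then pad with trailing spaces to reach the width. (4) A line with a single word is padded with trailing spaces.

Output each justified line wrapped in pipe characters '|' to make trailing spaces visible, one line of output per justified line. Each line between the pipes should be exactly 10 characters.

Answer: |two  large|
|system    |
|plate  end|
|any       |
|library   |
|sea   high|
|violin    |
|segment   |

Derivation:
Line 1: ['two', 'large'] (min_width=9, slack=1)
Line 2: ['system'] (min_width=6, slack=4)
Line 3: ['plate', 'end'] (min_width=9, slack=1)
Line 4: ['any'] (min_width=3, slack=7)
Line 5: ['library'] (min_width=7, slack=3)
Line 6: ['sea', 'high'] (min_width=8, slack=2)
Line 7: ['violin'] (min_width=6, slack=4)
Line 8: ['segment'] (min_width=7, slack=3)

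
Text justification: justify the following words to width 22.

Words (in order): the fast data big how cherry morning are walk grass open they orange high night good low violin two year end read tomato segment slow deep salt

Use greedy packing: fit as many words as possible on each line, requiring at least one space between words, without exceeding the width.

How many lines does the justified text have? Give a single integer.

Line 1: ['the', 'fast', 'data', 'big', 'how'] (min_width=21, slack=1)
Line 2: ['cherry', 'morning', 'are'] (min_width=18, slack=4)
Line 3: ['walk', 'grass', 'open', 'they'] (min_width=20, slack=2)
Line 4: ['orange', 'high', 'night', 'good'] (min_width=22, slack=0)
Line 5: ['low', 'violin', 'two', 'year'] (min_width=19, slack=3)
Line 6: ['end', 'read', 'tomato'] (min_width=15, slack=7)
Line 7: ['segment', 'slow', 'deep', 'salt'] (min_width=22, slack=0)
Total lines: 7

Answer: 7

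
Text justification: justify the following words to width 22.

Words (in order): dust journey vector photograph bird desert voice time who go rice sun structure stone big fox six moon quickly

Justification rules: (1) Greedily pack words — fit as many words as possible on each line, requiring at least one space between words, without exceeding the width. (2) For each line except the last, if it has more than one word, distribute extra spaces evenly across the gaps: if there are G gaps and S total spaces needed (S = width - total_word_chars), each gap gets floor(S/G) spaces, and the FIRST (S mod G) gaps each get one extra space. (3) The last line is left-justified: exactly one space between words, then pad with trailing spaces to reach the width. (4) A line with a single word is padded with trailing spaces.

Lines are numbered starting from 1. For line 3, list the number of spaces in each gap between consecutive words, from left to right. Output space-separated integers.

Line 1: ['dust', 'journey', 'vector'] (min_width=19, slack=3)
Line 2: ['photograph', 'bird', 'desert'] (min_width=22, slack=0)
Line 3: ['voice', 'time', 'who', 'go', 'rice'] (min_width=22, slack=0)
Line 4: ['sun', 'structure', 'stone'] (min_width=19, slack=3)
Line 5: ['big', 'fox', 'six', 'moon'] (min_width=16, slack=6)
Line 6: ['quickly'] (min_width=7, slack=15)

Answer: 1 1 1 1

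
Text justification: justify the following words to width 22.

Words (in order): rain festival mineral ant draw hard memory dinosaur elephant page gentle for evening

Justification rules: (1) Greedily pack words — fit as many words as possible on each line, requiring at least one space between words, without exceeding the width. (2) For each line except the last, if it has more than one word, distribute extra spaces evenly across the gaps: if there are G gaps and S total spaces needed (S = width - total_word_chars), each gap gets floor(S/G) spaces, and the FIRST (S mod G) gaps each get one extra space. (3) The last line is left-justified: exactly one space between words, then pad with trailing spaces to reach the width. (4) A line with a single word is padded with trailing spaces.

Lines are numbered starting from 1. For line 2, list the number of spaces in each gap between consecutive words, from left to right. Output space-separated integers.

Line 1: ['rain', 'festival', 'mineral'] (min_width=21, slack=1)
Line 2: ['ant', 'draw', 'hard', 'memory'] (min_width=20, slack=2)
Line 3: ['dinosaur', 'elephant', 'page'] (min_width=22, slack=0)
Line 4: ['gentle', 'for', 'evening'] (min_width=18, slack=4)

Answer: 2 2 1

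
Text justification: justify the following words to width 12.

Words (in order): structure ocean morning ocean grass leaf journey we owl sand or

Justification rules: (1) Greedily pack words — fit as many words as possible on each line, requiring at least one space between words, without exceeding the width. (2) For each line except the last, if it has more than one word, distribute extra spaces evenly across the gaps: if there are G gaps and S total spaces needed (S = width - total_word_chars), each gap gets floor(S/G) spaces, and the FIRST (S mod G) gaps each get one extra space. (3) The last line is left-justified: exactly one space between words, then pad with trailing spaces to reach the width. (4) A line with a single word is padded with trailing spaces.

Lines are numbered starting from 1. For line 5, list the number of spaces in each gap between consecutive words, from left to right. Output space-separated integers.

Line 1: ['structure'] (min_width=9, slack=3)
Line 2: ['ocean'] (min_width=5, slack=7)
Line 3: ['morning'] (min_width=7, slack=5)
Line 4: ['ocean', 'grass'] (min_width=11, slack=1)
Line 5: ['leaf', 'journey'] (min_width=12, slack=0)
Line 6: ['we', 'owl', 'sand'] (min_width=11, slack=1)
Line 7: ['or'] (min_width=2, slack=10)

Answer: 1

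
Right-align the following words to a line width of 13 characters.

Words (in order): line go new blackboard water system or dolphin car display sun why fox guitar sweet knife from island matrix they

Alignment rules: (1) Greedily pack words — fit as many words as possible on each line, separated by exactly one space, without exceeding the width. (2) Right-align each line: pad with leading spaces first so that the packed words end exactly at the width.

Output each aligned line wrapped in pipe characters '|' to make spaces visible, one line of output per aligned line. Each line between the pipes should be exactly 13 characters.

Answer: |  line go new|
|   blackboard|
| water system|
|   or dolphin|
|  car display|
|  sun why fox|
| guitar sweet|
|   knife from|
|island matrix|
|         they|

Derivation:
Line 1: ['line', 'go', 'new'] (min_width=11, slack=2)
Line 2: ['blackboard'] (min_width=10, slack=3)
Line 3: ['water', 'system'] (min_width=12, slack=1)
Line 4: ['or', 'dolphin'] (min_width=10, slack=3)
Line 5: ['car', 'display'] (min_width=11, slack=2)
Line 6: ['sun', 'why', 'fox'] (min_width=11, slack=2)
Line 7: ['guitar', 'sweet'] (min_width=12, slack=1)
Line 8: ['knife', 'from'] (min_width=10, slack=3)
Line 9: ['island', 'matrix'] (min_width=13, slack=0)
Line 10: ['they'] (min_width=4, slack=9)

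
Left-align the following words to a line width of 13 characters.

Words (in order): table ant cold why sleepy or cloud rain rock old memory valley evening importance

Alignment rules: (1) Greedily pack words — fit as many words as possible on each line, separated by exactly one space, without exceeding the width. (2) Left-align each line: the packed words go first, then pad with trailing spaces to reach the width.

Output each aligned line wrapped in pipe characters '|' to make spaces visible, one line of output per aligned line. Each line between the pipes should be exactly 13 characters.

Line 1: ['table', 'ant'] (min_width=9, slack=4)
Line 2: ['cold', 'why'] (min_width=8, slack=5)
Line 3: ['sleepy', 'or'] (min_width=9, slack=4)
Line 4: ['cloud', 'rain'] (min_width=10, slack=3)
Line 5: ['rock', 'old'] (min_width=8, slack=5)
Line 6: ['memory', 'valley'] (min_width=13, slack=0)
Line 7: ['evening'] (min_width=7, slack=6)
Line 8: ['importance'] (min_width=10, slack=3)

Answer: |table ant    |
|cold why     |
|sleepy or    |
|cloud rain   |
|rock old     |
|memory valley|
|evening      |
|importance   |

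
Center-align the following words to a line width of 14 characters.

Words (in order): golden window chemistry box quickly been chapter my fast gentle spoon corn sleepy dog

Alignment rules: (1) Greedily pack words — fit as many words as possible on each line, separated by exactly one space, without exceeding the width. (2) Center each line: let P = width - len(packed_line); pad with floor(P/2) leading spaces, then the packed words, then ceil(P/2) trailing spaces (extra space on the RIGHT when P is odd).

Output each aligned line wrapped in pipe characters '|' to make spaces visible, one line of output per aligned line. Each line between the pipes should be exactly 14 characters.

Answer: |golden window |
|chemistry box |
| quickly been |
|  chapter my  |
| fast gentle  |
|  spoon corn  |
|  sleepy dog  |

Derivation:
Line 1: ['golden', 'window'] (min_width=13, slack=1)
Line 2: ['chemistry', 'box'] (min_width=13, slack=1)
Line 3: ['quickly', 'been'] (min_width=12, slack=2)
Line 4: ['chapter', 'my'] (min_width=10, slack=4)
Line 5: ['fast', 'gentle'] (min_width=11, slack=3)
Line 6: ['spoon', 'corn'] (min_width=10, slack=4)
Line 7: ['sleepy', 'dog'] (min_width=10, slack=4)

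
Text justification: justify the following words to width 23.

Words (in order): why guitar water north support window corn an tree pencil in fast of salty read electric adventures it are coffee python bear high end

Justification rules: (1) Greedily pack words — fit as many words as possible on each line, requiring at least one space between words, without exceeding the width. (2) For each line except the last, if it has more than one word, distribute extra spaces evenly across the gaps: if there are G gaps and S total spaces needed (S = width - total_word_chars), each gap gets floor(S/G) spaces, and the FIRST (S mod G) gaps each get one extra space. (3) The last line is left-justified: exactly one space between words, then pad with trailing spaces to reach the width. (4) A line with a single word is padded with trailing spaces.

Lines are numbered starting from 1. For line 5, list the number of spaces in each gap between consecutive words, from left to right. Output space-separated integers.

Answer: 4 4

Derivation:
Line 1: ['why', 'guitar', 'water', 'north'] (min_width=22, slack=1)
Line 2: ['support', 'window', 'corn', 'an'] (min_width=22, slack=1)
Line 3: ['tree', 'pencil', 'in', 'fast', 'of'] (min_width=22, slack=1)
Line 4: ['salty', 'read', 'electric'] (min_width=19, slack=4)
Line 5: ['adventures', 'it', 'are'] (min_width=17, slack=6)
Line 6: ['coffee', 'python', 'bear', 'high'] (min_width=23, slack=0)
Line 7: ['end'] (min_width=3, slack=20)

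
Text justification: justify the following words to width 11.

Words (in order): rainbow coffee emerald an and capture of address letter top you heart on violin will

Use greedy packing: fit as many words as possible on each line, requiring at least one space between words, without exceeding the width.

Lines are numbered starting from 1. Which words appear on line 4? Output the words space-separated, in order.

Line 1: ['rainbow'] (min_width=7, slack=4)
Line 2: ['coffee'] (min_width=6, slack=5)
Line 3: ['emerald', 'an'] (min_width=10, slack=1)
Line 4: ['and', 'capture'] (min_width=11, slack=0)
Line 5: ['of', 'address'] (min_width=10, slack=1)
Line 6: ['letter', 'top'] (min_width=10, slack=1)
Line 7: ['you', 'heart'] (min_width=9, slack=2)
Line 8: ['on', 'violin'] (min_width=9, slack=2)
Line 9: ['will'] (min_width=4, slack=7)

Answer: and capture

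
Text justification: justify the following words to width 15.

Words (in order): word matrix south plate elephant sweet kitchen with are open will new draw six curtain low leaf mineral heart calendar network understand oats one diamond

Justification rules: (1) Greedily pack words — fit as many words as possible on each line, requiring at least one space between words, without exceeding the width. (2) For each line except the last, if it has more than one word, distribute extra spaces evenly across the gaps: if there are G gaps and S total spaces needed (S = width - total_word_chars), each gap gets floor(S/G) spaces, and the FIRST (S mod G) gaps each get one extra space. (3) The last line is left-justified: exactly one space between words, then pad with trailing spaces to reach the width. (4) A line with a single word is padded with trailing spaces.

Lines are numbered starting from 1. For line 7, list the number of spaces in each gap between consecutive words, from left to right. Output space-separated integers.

Line 1: ['word', 'matrix'] (min_width=11, slack=4)
Line 2: ['south', 'plate'] (min_width=11, slack=4)
Line 3: ['elephant', 'sweet'] (min_width=14, slack=1)
Line 4: ['kitchen', 'with'] (min_width=12, slack=3)
Line 5: ['are', 'open', 'will'] (min_width=13, slack=2)
Line 6: ['new', 'draw', 'six'] (min_width=12, slack=3)
Line 7: ['curtain', 'low'] (min_width=11, slack=4)
Line 8: ['leaf', 'mineral'] (min_width=12, slack=3)
Line 9: ['heart', 'calendar'] (min_width=14, slack=1)
Line 10: ['network'] (min_width=7, slack=8)
Line 11: ['understand', 'oats'] (min_width=15, slack=0)
Line 12: ['one', 'diamond'] (min_width=11, slack=4)

Answer: 5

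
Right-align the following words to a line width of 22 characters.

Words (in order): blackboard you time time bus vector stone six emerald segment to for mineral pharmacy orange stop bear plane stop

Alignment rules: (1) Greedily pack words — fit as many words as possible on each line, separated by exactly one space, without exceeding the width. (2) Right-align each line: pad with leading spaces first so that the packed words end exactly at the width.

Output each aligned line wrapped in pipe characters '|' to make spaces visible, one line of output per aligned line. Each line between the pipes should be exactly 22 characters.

Line 1: ['blackboard', 'you', 'time'] (min_width=19, slack=3)
Line 2: ['time', 'bus', 'vector', 'stone'] (min_width=21, slack=1)
Line 3: ['six', 'emerald', 'segment', 'to'] (min_width=22, slack=0)
Line 4: ['for', 'mineral', 'pharmacy'] (min_width=20, slack=2)
Line 5: ['orange', 'stop', 'bear', 'plane'] (min_width=22, slack=0)
Line 6: ['stop'] (min_width=4, slack=18)

Answer: |   blackboard you time|
| time bus vector stone|
|six emerald segment to|
|  for mineral pharmacy|
|orange stop bear plane|
|                  stop|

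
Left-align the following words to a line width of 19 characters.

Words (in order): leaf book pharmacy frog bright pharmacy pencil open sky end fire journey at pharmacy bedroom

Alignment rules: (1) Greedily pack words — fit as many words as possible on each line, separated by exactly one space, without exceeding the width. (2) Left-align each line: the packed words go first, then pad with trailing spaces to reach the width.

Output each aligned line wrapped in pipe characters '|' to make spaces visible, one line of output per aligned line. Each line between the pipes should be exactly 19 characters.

Line 1: ['leaf', 'book', 'pharmacy'] (min_width=18, slack=1)
Line 2: ['frog', 'bright'] (min_width=11, slack=8)
Line 3: ['pharmacy', 'pencil'] (min_width=15, slack=4)
Line 4: ['open', 'sky', 'end', 'fire'] (min_width=17, slack=2)
Line 5: ['journey', 'at', 'pharmacy'] (min_width=19, slack=0)
Line 6: ['bedroom'] (min_width=7, slack=12)

Answer: |leaf book pharmacy |
|frog bright        |
|pharmacy pencil    |
|open sky end fire  |
|journey at pharmacy|
|bedroom            |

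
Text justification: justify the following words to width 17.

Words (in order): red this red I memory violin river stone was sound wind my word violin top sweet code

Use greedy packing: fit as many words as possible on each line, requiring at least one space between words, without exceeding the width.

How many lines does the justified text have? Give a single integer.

Line 1: ['red', 'this', 'red', 'I'] (min_width=14, slack=3)
Line 2: ['memory', 'violin'] (min_width=13, slack=4)
Line 3: ['river', 'stone', 'was'] (min_width=15, slack=2)
Line 4: ['sound', 'wind', 'my'] (min_width=13, slack=4)
Line 5: ['word', 'violin', 'top'] (min_width=15, slack=2)
Line 6: ['sweet', 'code'] (min_width=10, slack=7)
Total lines: 6

Answer: 6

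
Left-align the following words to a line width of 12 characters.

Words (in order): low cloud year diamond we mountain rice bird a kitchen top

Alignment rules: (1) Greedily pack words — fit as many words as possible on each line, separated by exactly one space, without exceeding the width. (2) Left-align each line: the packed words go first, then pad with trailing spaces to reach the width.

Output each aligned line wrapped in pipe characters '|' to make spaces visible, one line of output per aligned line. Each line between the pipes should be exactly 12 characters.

Answer: |low cloud   |
|year diamond|
|we mountain |
|rice bird a |
|kitchen top |

Derivation:
Line 1: ['low', 'cloud'] (min_width=9, slack=3)
Line 2: ['year', 'diamond'] (min_width=12, slack=0)
Line 3: ['we', 'mountain'] (min_width=11, slack=1)
Line 4: ['rice', 'bird', 'a'] (min_width=11, slack=1)
Line 5: ['kitchen', 'top'] (min_width=11, slack=1)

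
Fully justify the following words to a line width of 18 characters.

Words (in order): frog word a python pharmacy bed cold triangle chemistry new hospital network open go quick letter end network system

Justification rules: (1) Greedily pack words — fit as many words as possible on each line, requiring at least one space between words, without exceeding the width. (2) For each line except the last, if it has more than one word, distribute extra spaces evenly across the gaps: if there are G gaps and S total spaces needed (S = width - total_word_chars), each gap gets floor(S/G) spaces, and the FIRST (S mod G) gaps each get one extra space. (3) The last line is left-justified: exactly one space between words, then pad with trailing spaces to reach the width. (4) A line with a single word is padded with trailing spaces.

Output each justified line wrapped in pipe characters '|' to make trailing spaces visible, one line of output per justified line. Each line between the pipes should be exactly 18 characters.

Line 1: ['frog', 'word', 'a', 'python'] (min_width=18, slack=0)
Line 2: ['pharmacy', 'bed', 'cold'] (min_width=17, slack=1)
Line 3: ['triangle', 'chemistry'] (min_width=18, slack=0)
Line 4: ['new', 'hospital'] (min_width=12, slack=6)
Line 5: ['network', 'open', 'go'] (min_width=15, slack=3)
Line 6: ['quick', 'letter', 'end'] (min_width=16, slack=2)
Line 7: ['network', 'system'] (min_width=14, slack=4)

Answer: |frog word a python|
|pharmacy  bed cold|
|triangle chemistry|
|new       hospital|
|network   open  go|
|quick  letter  end|
|network system    |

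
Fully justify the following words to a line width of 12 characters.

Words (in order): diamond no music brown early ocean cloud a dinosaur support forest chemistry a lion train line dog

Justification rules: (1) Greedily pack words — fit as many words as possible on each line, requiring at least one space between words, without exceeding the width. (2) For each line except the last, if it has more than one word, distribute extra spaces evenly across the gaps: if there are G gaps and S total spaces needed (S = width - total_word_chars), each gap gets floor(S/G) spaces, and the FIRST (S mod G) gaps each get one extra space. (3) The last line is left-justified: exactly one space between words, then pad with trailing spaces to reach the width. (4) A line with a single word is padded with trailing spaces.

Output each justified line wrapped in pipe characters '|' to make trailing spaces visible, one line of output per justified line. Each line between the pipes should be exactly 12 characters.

Answer: |diamond   no|
|music  brown|
|early  ocean|
|cloud      a|
|dinosaur    |
|support     |
|forest      |
|chemistry  a|
|lion   train|
|line dog    |

Derivation:
Line 1: ['diamond', 'no'] (min_width=10, slack=2)
Line 2: ['music', 'brown'] (min_width=11, slack=1)
Line 3: ['early', 'ocean'] (min_width=11, slack=1)
Line 4: ['cloud', 'a'] (min_width=7, slack=5)
Line 5: ['dinosaur'] (min_width=8, slack=4)
Line 6: ['support'] (min_width=7, slack=5)
Line 7: ['forest'] (min_width=6, slack=6)
Line 8: ['chemistry', 'a'] (min_width=11, slack=1)
Line 9: ['lion', 'train'] (min_width=10, slack=2)
Line 10: ['line', 'dog'] (min_width=8, slack=4)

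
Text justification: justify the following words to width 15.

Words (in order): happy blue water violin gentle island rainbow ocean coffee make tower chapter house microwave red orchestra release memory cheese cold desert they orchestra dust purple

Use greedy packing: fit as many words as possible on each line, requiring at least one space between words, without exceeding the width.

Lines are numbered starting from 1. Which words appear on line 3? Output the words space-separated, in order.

Line 1: ['happy', 'blue'] (min_width=10, slack=5)
Line 2: ['water', 'violin'] (min_width=12, slack=3)
Line 3: ['gentle', 'island'] (min_width=13, slack=2)
Line 4: ['rainbow', 'ocean'] (min_width=13, slack=2)
Line 5: ['coffee', 'make'] (min_width=11, slack=4)
Line 6: ['tower', 'chapter'] (min_width=13, slack=2)
Line 7: ['house', 'microwave'] (min_width=15, slack=0)
Line 8: ['red', 'orchestra'] (min_width=13, slack=2)
Line 9: ['release', 'memory'] (min_width=14, slack=1)
Line 10: ['cheese', 'cold'] (min_width=11, slack=4)
Line 11: ['desert', 'they'] (min_width=11, slack=4)
Line 12: ['orchestra', 'dust'] (min_width=14, slack=1)
Line 13: ['purple'] (min_width=6, slack=9)

Answer: gentle island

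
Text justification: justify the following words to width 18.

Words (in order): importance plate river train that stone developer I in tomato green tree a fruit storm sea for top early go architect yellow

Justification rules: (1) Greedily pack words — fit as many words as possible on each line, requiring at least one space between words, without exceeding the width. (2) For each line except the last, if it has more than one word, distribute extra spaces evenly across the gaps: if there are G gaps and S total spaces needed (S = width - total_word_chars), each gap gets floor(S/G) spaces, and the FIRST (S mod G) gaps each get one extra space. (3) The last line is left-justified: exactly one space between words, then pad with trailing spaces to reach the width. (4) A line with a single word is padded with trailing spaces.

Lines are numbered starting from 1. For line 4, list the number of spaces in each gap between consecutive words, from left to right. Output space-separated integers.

Answer: 3 2

Derivation:
Line 1: ['importance', 'plate'] (min_width=16, slack=2)
Line 2: ['river', 'train', 'that'] (min_width=16, slack=2)
Line 3: ['stone', 'developer', 'I'] (min_width=17, slack=1)
Line 4: ['in', 'tomato', 'green'] (min_width=15, slack=3)
Line 5: ['tree', 'a', 'fruit', 'storm'] (min_width=18, slack=0)
Line 6: ['sea', 'for', 'top', 'early'] (min_width=17, slack=1)
Line 7: ['go', 'architect'] (min_width=12, slack=6)
Line 8: ['yellow'] (min_width=6, slack=12)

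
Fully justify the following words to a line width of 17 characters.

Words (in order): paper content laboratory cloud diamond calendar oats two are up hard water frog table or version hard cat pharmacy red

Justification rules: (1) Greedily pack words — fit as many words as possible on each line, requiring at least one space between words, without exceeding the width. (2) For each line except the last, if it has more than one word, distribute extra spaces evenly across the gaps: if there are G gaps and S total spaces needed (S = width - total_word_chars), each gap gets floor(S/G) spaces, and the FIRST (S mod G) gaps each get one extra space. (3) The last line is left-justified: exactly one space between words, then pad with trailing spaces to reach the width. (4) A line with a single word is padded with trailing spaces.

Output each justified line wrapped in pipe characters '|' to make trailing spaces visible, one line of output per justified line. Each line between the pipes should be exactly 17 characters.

Answer: |paper     content|
|laboratory  cloud|
|diamond  calendar|
|oats  two  are up|
|hard  water  frog|
|table  or version|
|hard cat pharmacy|
|red              |

Derivation:
Line 1: ['paper', 'content'] (min_width=13, slack=4)
Line 2: ['laboratory', 'cloud'] (min_width=16, slack=1)
Line 3: ['diamond', 'calendar'] (min_width=16, slack=1)
Line 4: ['oats', 'two', 'are', 'up'] (min_width=15, slack=2)
Line 5: ['hard', 'water', 'frog'] (min_width=15, slack=2)
Line 6: ['table', 'or', 'version'] (min_width=16, slack=1)
Line 7: ['hard', 'cat', 'pharmacy'] (min_width=17, slack=0)
Line 8: ['red'] (min_width=3, slack=14)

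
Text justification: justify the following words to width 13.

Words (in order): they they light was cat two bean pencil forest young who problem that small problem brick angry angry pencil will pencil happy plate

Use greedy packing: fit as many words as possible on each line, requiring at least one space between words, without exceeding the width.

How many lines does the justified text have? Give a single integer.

Line 1: ['they', 'they'] (min_width=9, slack=4)
Line 2: ['light', 'was', 'cat'] (min_width=13, slack=0)
Line 3: ['two', 'bean'] (min_width=8, slack=5)
Line 4: ['pencil', 'forest'] (min_width=13, slack=0)
Line 5: ['young', 'who'] (min_width=9, slack=4)
Line 6: ['problem', 'that'] (min_width=12, slack=1)
Line 7: ['small', 'problem'] (min_width=13, slack=0)
Line 8: ['brick', 'angry'] (min_width=11, slack=2)
Line 9: ['angry', 'pencil'] (min_width=12, slack=1)
Line 10: ['will', 'pencil'] (min_width=11, slack=2)
Line 11: ['happy', 'plate'] (min_width=11, slack=2)
Total lines: 11

Answer: 11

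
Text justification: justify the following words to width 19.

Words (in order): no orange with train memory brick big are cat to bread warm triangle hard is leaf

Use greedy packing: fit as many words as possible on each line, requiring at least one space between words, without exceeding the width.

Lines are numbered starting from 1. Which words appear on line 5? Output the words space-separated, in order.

Line 1: ['no', 'orange', 'with'] (min_width=14, slack=5)
Line 2: ['train', 'memory', 'brick'] (min_width=18, slack=1)
Line 3: ['big', 'are', 'cat', 'to'] (min_width=14, slack=5)
Line 4: ['bread', 'warm', 'triangle'] (min_width=19, slack=0)
Line 5: ['hard', 'is', 'leaf'] (min_width=12, slack=7)

Answer: hard is leaf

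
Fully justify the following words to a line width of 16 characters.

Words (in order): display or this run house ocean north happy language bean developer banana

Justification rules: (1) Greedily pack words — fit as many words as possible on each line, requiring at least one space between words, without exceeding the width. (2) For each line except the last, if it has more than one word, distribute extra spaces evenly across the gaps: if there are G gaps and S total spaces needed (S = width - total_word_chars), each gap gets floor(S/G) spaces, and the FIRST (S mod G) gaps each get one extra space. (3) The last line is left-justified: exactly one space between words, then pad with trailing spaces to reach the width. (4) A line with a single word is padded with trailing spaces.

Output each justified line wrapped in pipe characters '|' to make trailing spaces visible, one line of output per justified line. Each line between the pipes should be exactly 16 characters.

Line 1: ['display', 'or', 'this'] (min_width=15, slack=1)
Line 2: ['run', 'house', 'ocean'] (min_width=15, slack=1)
Line 3: ['north', 'happy'] (min_width=11, slack=5)
Line 4: ['language', 'bean'] (min_width=13, slack=3)
Line 5: ['developer', 'banana'] (min_width=16, slack=0)

Answer: |display  or this|
|run  house ocean|
|north      happy|
|language    bean|
|developer banana|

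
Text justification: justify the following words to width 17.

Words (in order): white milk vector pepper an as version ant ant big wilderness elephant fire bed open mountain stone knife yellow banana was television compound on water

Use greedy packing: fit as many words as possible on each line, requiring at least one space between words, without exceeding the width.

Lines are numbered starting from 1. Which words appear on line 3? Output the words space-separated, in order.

Line 1: ['white', 'milk', 'vector'] (min_width=17, slack=0)
Line 2: ['pepper', 'an', 'as'] (min_width=12, slack=5)
Line 3: ['version', 'ant', 'ant'] (min_width=15, slack=2)
Line 4: ['big', 'wilderness'] (min_width=14, slack=3)
Line 5: ['elephant', 'fire', 'bed'] (min_width=17, slack=0)
Line 6: ['open', 'mountain'] (min_width=13, slack=4)
Line 7: ['stone', 'knife'] (min_width=11, slack=6)
Line 8: ['yellow', 'banana', 'was'] (min_width=17, slack=0)
Line 9: ['television'] (min_width=10, slack=7)
Line 10: ['compound', 'on', 'water'] (min_width=17, slack=0)

Answer: version ant ant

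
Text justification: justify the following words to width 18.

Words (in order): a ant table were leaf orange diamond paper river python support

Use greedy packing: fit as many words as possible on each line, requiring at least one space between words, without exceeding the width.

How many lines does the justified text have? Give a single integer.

Answer: 5

Derivation:
Line 1: ['a', 'ant', 'table', 'were'] (min_width=16, slack=2)
Line 2: ['leaf', 'orange'] (min_width=11, slack=7)
Line 3: ['diamond', 'paper'] (min_width=13, slack=5)
Line 4: ['river', 'python'] (min_width=12, slack=6)
Line 5: ['support'] (min_width=7, slack=11)
Total lines: 5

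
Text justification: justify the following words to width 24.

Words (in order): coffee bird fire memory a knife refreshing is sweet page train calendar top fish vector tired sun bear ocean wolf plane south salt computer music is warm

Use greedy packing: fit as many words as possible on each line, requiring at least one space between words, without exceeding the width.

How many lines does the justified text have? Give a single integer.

Line 1: ['coffee', 'bird', 'fire', 'memory'] (min_width=23, slack=1)
Line 2: ['a', 'knife', 'refreshing', 'is'] (min_width=21, slack=3)
Line 3: ['sweet', 'page', 'train'] (min_width=16, slack=8)
Line 4: ['calendar', 'top', 'fish', 'vector'] (min_width=24, slack=0)
Line 5: ['tired', 'sun', 'bear', 'ocean'] (min_width=20, slack=4)
Line 6: ['wolf', 'plane', 'south', 'salt'] (min_width=21, slack=3)
Line 7: ['computer', 'music', 'is', 'warm'] (min_width=22, slack=2)
Total lines: 7

Answer: 7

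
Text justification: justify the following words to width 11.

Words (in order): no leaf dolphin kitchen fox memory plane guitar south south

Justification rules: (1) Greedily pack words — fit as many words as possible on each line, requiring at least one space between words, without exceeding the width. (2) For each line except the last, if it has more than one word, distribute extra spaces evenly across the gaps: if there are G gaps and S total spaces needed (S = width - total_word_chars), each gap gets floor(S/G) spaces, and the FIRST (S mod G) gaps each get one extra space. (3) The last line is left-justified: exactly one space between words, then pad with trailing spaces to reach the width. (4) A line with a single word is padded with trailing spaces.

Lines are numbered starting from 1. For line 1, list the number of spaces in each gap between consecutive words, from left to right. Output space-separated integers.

Answer: 5

Derivation:
Line 1: ['no', 'leaf'] (min_width=7, slack=4)
Line 2: ['dolphin'] (min_width=7, slack=4)
Line 3: ['kitchen', 'fox'] (min_width=11, slack=0)
Line 4: ['memory'] (min_width=6, slack=5)
Line 5: ['plane'] (min_width=5, slack=6)
Line 6: ['guitar'] (min_width=6, slack=5)
Line 7: ['south', 'south'] (min_width=11, slack=0)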